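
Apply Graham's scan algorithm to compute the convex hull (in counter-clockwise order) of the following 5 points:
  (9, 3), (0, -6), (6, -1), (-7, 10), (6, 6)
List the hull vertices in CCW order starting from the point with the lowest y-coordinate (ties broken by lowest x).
Hull (CCW) = [(0, -6), (6, -1), (9, 3), (6, 6), (-7, 10)]

Graham scan procedure:
  1. Find the pivot p₀ = point with lowest y (tie → lowest x): (0, -6).
  2. Sort the remaining points by polar angle around p₀.
  3. Walk through sorted points, maintaining a stack; pop the top while the last three entries make a non-left turn (cross product ≤ 0).
  4. Final stack is the convex hull in CCW order: (0, -6), (6, -1), (9, 3), (6, 6), (-7, 10).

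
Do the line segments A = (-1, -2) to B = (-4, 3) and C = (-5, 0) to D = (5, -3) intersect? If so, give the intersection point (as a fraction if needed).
Yes; intersection at (-65/41, -42/41) (t = 8/41 on AB, s = 14/41 on CD)

Parametrize AB as A + t(B − A) = (-1 + -3 t, -2 + 5 t) and CD as C + s(D − C) = (-5 + 10 s, 0 + -3 s). Solve the linear system for (t, s). Determinant = 41 ≠ 0, so a unique intersection of the containing lines exists. Solution: t = 8/41, s = 14/41 — both in [0, 1], so the segments cross. Intersection point: (-65/41, -42/41).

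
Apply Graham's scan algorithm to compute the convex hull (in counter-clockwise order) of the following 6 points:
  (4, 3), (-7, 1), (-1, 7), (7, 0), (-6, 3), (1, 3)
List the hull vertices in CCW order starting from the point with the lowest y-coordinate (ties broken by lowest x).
Hull (CCW) = [(7, 0), (4, 3), (-1, 7), (-6, 3), (-7, 1)]

Graham scan procedure:
  1. Find the pivot p₀ = point with lowest y (tie → lowest x): (7, 0).
  2. Sort the remaining points by polar angle around p₀.
  3. Walk through sorted points, maintaining a stack; pop the top while the last three entries make a non-left turn (cross product ≤ 0).
  4. Final stack is the convex hull in CCW order: (7, 0), (4, 3), (-1, 7), (-6, 3), (-7, 1).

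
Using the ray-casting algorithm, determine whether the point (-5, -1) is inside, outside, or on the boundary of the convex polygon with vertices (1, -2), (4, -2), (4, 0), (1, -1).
The point (-5, -1) lies strictly outside the polygon

Cast a horizontal ray to the right from the query point and count how many polygon edges it crosses (each edge strictly once or zero times, handled with the usual half-open convention). 
Parity of crossings → even ⇒ outside.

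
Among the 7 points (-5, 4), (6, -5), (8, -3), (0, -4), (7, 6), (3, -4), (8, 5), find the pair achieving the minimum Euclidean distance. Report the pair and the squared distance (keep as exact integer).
Pair = ((7, 6), (8, 5)); squared distance = 2

Compute all C(7, 2) = 21 pairwise squared distances (x_i − x_j)² + (y_i − y_j)². The minimum is 2, attained by the pair ((7, 6), (8, 5)).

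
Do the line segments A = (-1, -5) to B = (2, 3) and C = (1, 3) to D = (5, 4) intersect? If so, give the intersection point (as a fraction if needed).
No (intersection of containing lines falls outside at least one segment)

Parametrize and solve: t = 30/29, s = 8/29. At least one of these is outside [0, 1], so the segments do not intersect.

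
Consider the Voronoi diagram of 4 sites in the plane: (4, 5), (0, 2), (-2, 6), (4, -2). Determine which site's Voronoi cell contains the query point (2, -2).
Nearest site = (4, -2)

The Voronoi cell of site s contains exactly those query points closer to s than to any other site. Compute squared distances from q = (2, -2) to each site:
  (4 − 2)² + (-2 − -2)² = 4
  (0 − 2)² + (2 − -2)² = 20
  (4 − 2)² + (5 − -2)² = 53
  (-2 − 2)² + (6 − -2)² = 80
Minimum is attained by (4, -2), so q lies in its Voronoi cell.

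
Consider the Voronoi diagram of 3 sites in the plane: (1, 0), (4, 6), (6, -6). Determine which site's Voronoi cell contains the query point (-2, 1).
Nearest site = (1, 0)

The Voronoi cell of site s contains exactly those query points closer to s than to any other site. Compute squared distances from q = (-2, 1) to each site:
  (1 − -2)² + (0 − 1)² = 10
  (4 − -2)² + (6 − 1)² = 61
  (6 − -2)² + (-6 − 1)² = 113
Minimum is attained by (1, 0), so q lies in its Voronoi cell.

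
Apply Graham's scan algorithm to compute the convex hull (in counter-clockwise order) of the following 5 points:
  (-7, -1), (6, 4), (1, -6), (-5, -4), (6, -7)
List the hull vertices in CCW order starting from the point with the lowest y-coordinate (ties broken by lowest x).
Hull (CCW) = [(6, -7), (6, 4), (-7, -1), (-5, -4), (1, -6)]

Graham scan procedure:
  1. Find the pivot p₀ = point with lowest y (tie → lowest x): (6, -7).
  2. Sort the remaining points by polar angle around p₀.
  3. Walk through sorted points, maintaining a stack; pop the top while the last three entries make a non-left turn (cross product ≤ 0).
  4. Final stack is the convex hull in CCW order: (6, -7), (6, 4), (-7, -1), (-5, -4), (1, -6).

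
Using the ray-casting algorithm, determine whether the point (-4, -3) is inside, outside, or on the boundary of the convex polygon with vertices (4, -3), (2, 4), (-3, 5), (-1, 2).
The point (-4, -3) lies strictly outside the polygon

Cast a horizontal ray to the right from the query point and count how many polygon edges it crosses (each edge strictly once or zero times, handled with the usual half-open convention). 
Parity of crossings → even ⇒ outside.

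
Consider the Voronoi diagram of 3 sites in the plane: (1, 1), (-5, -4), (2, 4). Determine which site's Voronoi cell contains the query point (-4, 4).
Nearest site = (1, 1)

The Voronoi cell of site s contains exactly those query points closer to s than to any other site. Compute squared distances from q = (-4, 4) to each site:
  (1 − -4)² + (1 − 4)² = 34
  (2 − -4)² + (4 − 4)² = 36
  (-5 − -4)² + (-4 − 4)² = 65
Minimum is attained by (1, 1), so q lies in its Voronoi cell.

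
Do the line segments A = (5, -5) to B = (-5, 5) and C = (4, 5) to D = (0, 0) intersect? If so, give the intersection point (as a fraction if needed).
Yes; intersection at (0, 0) (t = 1/2 on AB, s = 1 on CD)

Parametrize AB as A + t(B − A) = (5 + -10 t, -5 + 10 t) and CD as C + s(D − C) = (4 + -4 s, 5 + -5 s). Solve the linear system for (t, s). Determinant = -90 ≠ 0, so a unique intersection of the containing lines exists. Solution: t = 1/2, s = 1 — both in [0, 1], so the segments cross. Intersection point: (0, 0).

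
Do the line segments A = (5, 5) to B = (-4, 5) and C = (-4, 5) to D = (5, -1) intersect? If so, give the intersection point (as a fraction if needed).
Yes; intersection at (-4, 5) (t = 1 on AB, s = 0 on CD)

Parametrize AB as A + t(B − A) = (5 + -9 t, 5 + 0 t) and CD as C + s(D − C) = (-4 + 9 s, 5 + -6 s). Solve the linear system for (t, s). Determinant = -54 ≠ 0, so a unique intersection of the containing lines exists. Solution: t = 1, s = 0 — both in [0, 1], so the segments cross. Intersection point: (-4, 5).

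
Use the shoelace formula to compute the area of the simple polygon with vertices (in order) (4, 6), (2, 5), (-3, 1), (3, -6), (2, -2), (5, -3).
Area = 46

Shoelace formula: Area = (1/2) |Σ_i (x_i · y_{i+1} − x_{i+1} · y_i)| (indices mod n). Compute each cross term:
  (4)(5) − (2)(6) = 8
  (2)(1) − (-3)(5) = 17
  (-3)(-6) − (3)(1) = 15
  (3)(-2) − (2)(-6) = 6
  (2)(-3) − (5)(-2) = 4
  (5)(6) − (4)(-3) = 42
Sum = 92, so (signed) Area = 92/2 = 46, |Area| = 46.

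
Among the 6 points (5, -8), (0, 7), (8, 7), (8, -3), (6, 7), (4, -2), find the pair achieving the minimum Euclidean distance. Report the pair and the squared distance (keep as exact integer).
Pair = ((8, 7), (6, 7)); squared distance = 4

Compute all C(6, 2) = 15 pairwise squared distances (x_i − x_j)² + (y_i − y_j)². The minimum is 4, attained by the pair ((8, 7), (6, 7)).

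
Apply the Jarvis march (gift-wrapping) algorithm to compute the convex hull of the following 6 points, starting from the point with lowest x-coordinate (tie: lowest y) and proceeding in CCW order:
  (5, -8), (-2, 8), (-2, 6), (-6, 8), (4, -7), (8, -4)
Hull (CCW) = [(-6, 8), (4, -7), (5, -8), (8, -4), (-2, 8)]

Jarvis march: at each step, from the current hull vertex p, select the next vertex q as the point such that every other point lies strictly to the left of (or on) the directed line p → q. (Equivalently: for every other point r, the cross product (q − p) × (r − p) ≥ 0.)
Starting point (lowest x, tie lowest y): (-6, 8). Wrap until returning to start. Resulting hull: (-6, 8), (4, -7), (5, -8), (8, -4), (-2, 8).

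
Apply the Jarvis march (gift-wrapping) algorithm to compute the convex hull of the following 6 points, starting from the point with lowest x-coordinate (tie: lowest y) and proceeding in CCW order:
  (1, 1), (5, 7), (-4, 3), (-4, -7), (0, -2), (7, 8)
Hull (CCW) = [(-4, -7), (0, -2), (7, 8), (-4, 3)]

Jarvis march: at each step, from the current hull vertex p, select the next vertex q as the point such that every other point lies strictly to the left of (or on) the directed line p → q. (Equivalently: for every other point r, the cross product (q − p) × (r − p) ≥ 0.)
Starting point (lowest x, tie lowest y): (-4, -7). Wrap until returning to start. Resulting hull: (-4, -7), (0, -2), (7, 8), (-4, 3).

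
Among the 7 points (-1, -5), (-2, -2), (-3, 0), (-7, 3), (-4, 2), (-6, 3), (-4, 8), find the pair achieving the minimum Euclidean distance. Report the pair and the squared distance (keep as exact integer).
Pair = ((-7, 3), (-6, 3)); squared distance = 1

Compute all C(7, 2) = 21 pairwise squared distances (x_i − x_j)² + (y_i − y_j)². The minimum is 1, attained by the pair ((-7, 3), (-6, 3)).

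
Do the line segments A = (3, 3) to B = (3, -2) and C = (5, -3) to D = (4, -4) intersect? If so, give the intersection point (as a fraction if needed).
No (intersection of containing lines falls outside at least one segment)

Parametrize and solve: t = 8/5, s = 2. At least one of these is outside [0, 1], so the segments do not intersect.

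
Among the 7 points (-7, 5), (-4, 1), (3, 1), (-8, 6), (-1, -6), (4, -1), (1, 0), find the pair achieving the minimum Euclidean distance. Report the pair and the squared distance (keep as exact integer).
Pair = ((-7, 5), (-8, 6)); squared distance = 2

Compute all C(7, 2) = 21 pairwise squared distances (x_i − x_j)² + (y_i − y_j)². The minimum is 2, attained by the pair ((-7, 5), (-8, 6)).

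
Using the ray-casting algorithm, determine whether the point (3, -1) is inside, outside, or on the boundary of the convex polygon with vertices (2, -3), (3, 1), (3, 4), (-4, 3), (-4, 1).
The point (3, -1) lies strictly outside the polygon

Cast a horizontal ray to the right from the query point and count how many polygon edges it crosses (each edge strictly once or zero times, handled with the usual half-open convention). 
Parity of crossings → even ⇒ outside.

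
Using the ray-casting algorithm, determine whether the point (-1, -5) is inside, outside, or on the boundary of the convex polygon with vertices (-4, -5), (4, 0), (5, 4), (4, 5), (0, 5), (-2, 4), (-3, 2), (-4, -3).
The point (-1, -5) lies strictly outside the polygon

Cast a horizontal ray to the right from the query point and count how many polygon edges it crosses (each edge strictly once or zero times, handled with the usual half-open convention). 
Parity of crossings → even ⇒ outside.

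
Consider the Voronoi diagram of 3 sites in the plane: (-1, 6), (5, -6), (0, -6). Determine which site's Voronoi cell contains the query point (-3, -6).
Nearest site = (0, -6)

The Voronoi cell of site s contains exactly those query points closer to s than to any other site. Compute squared distances from q = (-3, -6) to each site:
  (0 − -3)² + (-6 − -6)² = 9
  (5 − -3)² + (-6 − -6)² = 64
  (-1 − -3)² + (6 − -6)² = 148
Minimum is attained by (0, -6), so q lies in its Voronoi cell.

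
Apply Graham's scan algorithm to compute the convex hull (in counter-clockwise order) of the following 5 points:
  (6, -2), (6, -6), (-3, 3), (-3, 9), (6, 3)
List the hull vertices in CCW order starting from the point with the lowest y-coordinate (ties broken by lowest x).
Hull (CCW) = [(6, -6), (6, 3), (-3, 9), (-3, 3)]

Graham scan procedure:
  1. Find the pivot p₀ = point with lowest y (tie → lowest x): (6, -6).
  2. Sort the remaining points by polar angle around p₀.
  3. Walk through sorted points, maintaining a stack; pop the top while the last three entries make a non-left turn (cross product ≤ 0).
  4. Final stack is the convex hull in CCW order: (6, -6), (6, 3), (-3, 9), (-3, 3).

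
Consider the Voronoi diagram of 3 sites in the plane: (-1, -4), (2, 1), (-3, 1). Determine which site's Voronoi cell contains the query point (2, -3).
Nearest site = (-1, -4)

The Voronoi cell of site s contains exactly those query points closer to s than to any other site. Compute squared distances from q = (2, -3) to each site:
  (-1 − 2)² + (-4 − -3)² = 10
  (2 − 2)² + (1 − -3)² = 16
  (-3 − 2)² + (1 − -3)² = 41
Minimum is attained by (-1, -4), so q lies in its Voronoi cell.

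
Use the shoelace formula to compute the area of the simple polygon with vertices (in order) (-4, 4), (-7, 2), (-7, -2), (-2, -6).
Area = 27

Shoelace formula: Area = (1/2) |Σ_i (x_i · y_{i+1} − x_{i+1} · y_i)| (indices mod n). Compute each cross term:
  (-4)(2) − (-7)(4) = 20
  (-7)(-2) − (-7)(2) = 28
  (-7)(-6) − (-2)(-2) = 38
  (-2)(4) − (-4)(-6) = -32
Sum = 54, so (signed) Area = 54/2 = 27, |Area| = 27.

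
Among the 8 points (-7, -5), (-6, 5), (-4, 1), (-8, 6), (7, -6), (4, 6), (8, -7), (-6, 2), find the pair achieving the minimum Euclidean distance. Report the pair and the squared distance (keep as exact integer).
Pair = ((7, -6), (8, -7)); squared distance = 2

Compute all C(8, 2) = 28 pairwise squared distances (x_i − x_j)² + (y_i − y_j)². The minimum is 2, attained by the pair ((7, -6), (8, -7)).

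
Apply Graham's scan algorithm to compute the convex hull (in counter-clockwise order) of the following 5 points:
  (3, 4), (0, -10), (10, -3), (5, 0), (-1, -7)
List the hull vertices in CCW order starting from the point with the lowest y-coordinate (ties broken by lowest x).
Hull (CCW) = [(0, -10), (10, -3), (3, 4), (-1, -7)]

Graham scan procedure:
  1. Find the pivot p₀ = point with lowest y (tie → lowest x): (0, -10).
  2. Sort the remaining points by polar angle around p₀.
  3. Walk through sorted points, maintaining a stack; pop the top while the last three entries make a non-left turn (cross product ≤ 0).
  4. Final stack is the convex hull in CCW order: (0, -10), (10, -3), (3, 4), (-1, -7).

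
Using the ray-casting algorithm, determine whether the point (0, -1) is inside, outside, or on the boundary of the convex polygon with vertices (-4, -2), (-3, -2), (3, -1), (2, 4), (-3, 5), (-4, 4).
The point (0, -1) lies strictly inside the polygon

Cast a horizontal ray to the right from the query point and count how many polygon edges it crosses (each edge strictly once or zero times, handled with the usual half-open convention). 
Parity of crossings → odd ⇒ inside.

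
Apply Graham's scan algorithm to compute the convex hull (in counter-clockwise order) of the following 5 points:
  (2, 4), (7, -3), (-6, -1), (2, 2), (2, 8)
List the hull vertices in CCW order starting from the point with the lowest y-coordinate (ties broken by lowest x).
Hull (CCW) = [(7, -3), (2, 8), (-6, -1)]

Graham scan procedure:
  1. Find the pivot p₀ = point with lowest y (tie → lowest x): (7, -3).
  2. Sort the remaining points by polar angle around p₀.
  3. Walk through sorted points, maintaining a stack; pop the top while the last three entries make a non-left turn (cross product ≤ 0).
  4. Final stack is the convex hull in CCW order: (7, -3), (2, 8), (-6, -1).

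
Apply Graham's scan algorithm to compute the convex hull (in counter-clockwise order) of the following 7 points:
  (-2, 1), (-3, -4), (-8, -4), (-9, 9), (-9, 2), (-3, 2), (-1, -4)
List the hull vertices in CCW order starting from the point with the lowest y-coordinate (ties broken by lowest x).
Hull (CCW) = [(-8, -4), (-1, -4), (-2, 1), (-9, 9), (-9, 2)]

Graham scan procedure:
  1. Find the pivot p₀ = point with lowest y (tie → lowest x): (-8, -4).
  2. Sort the remaining points by polar angle around p₀.
  3. Walk through sorted points, maintaining a stack; pop the top while the last three entries make a non-left turn (cross product ≤ 0).
  4. Final stack is the convex hull in CCW order: (-8, -4), (-1, -4), (-2, 1), (-9, 9), (-9, 2).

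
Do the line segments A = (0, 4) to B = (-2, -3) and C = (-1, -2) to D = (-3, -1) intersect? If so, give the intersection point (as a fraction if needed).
Yes; intersection at (-13/8, -27/16) (t = 13/16 on AB, s = 5/16 on CD)

Parametrize AB as A + t(B − A) = (0 + -2 t, 4 + -7 t) and CD as C + s(D − C) = (-1 + -2 s, -2 + 1 s). Solve the linear system for (t, s). Determinant = 16 ≠ 0, so a unique intersection of the containing lines exists. Solution: t = 13/16, s = 5/16 — both in [0, 1], so the segments cross. Intersection point: (-13/8, -27/16).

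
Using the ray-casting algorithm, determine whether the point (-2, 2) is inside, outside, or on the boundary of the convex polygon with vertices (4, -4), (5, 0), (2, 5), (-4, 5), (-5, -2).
The point (-2, 2) lies strictly inside the polygon

Cast a horizontal ray to the right from the query point and count how many polygon edges it crosses (each edge strictly once or zero times, handled with the usual half-open convention). 
Parity of crossings → odd ⇒ inside.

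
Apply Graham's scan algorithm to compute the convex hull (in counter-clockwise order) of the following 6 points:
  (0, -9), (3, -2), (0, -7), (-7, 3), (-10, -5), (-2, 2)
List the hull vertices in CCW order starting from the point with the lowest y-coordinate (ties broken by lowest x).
Hull (CCW) = [(0, -9), (3, -2), (-2, 2), (-7, 3), (-10, -5)]

Graham scan procedure:
  1. Find the pivot p₀ = point with lowest y (tie → lowest x): (0, -9).
  2. Sort the remaining points by polar angle around p₀.
  3. Walk through sorted points, maintaining a stack; pop the top while the last three entries make a non-left turn (cross product ≤ 0).
  4. Final stack is the convex hull in CCW order: (0, -9), (3, -2), (-2, 2), (-7, 3), (-10, -5).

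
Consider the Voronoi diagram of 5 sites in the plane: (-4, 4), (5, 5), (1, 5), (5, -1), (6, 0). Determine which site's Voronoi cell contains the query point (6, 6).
Nearest site = (5, 5)

The Voronoi cell of site s contains exactly those query points closer to s than to any other site. Compute squared distances from q = (6, 6) to each site:
  (5 − 6)² + (5 − 6)² = 2
  (1 − 6)² + (5 − 6)² = 26
  (6 − 6)² + (0 − 6)² = 36
  (5 − 6)² + (-1 − 6)² = 50
  (-4 − 6)² + (4 − 6)² = 104
Minimum is attained by (5, 5), so q lies in its Voronoi cell.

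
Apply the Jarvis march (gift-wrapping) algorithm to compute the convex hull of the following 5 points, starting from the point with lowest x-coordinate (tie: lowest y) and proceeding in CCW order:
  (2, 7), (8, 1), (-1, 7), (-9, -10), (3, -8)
Hull (CCW) = [(-9, -10), (3, -8), (8, 1), (2, 7), (-1, 7)]

Jarvis march: at each step, from the current hull vertex p, select the next vertex q as the point such that every other point lies strictly to the left of (or on) the directed line p → q. (Equivalently: for every other point r, the cross product (q − p) × (r − p) ≥ 0.)
Starting point (lowest x, tie lowest y): (-9, -10). Wrap until returning to start. Resulting hull: (-9, -10), (3, -8), (8, 1), (2, 7), (-1, 7).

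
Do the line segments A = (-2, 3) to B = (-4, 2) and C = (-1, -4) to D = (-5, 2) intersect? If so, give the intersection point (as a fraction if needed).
No (intersection of containing lines falls outside at least one segment)

Parametrize and solve: t = 11/8, s = 15/16. At least one of these is outside [0, 1], so the segments do not intersect.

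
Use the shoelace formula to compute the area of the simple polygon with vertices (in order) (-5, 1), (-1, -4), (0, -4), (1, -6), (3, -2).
Area = 19

Shoelace formula: Area = (1/2) |Σ_i (x_i · y_{i+1} − x_{i+1} · y_i)| (indices mod n). Compute each cross term:
  (-5)(-4) − (-1)(1) = 21
  (-1)(-4) − (0)(-4) = 4
  (0)(-6) − (1)(-4) = 4
  (1)(-2) − (3)(-6) = 16
  (3)(1) − (-5)(-2) = -7
Sum = 38, so (signed) Area = 38/2 = 19, |Area| = 19.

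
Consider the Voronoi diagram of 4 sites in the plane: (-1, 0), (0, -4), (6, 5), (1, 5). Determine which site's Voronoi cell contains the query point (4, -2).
Nearest site = (0, -4)

The Voronoi cell of site s contains exactly those query points closer to s than to any other site. Compute squared distances from q = (4, -2) to each site:
  (0 − 4)² + (-4 − -2)² = 20
  (-1 − 4)² + (0 − -2)² = 29
  (6 − 4)² + (5 − -2)² = 53
  (1 − 4)² + (5 − -2)² = 58
Minimum is attained by (0, -4), so q lies in its Voronoi cell.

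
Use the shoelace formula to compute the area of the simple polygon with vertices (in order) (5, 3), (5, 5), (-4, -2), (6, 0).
Area = 25

Shoelace formula: Area = (1/2) |Σ_i (x_i · y_{i+1} − x_{i+1} · y_i)| (indices mod n). Compute each cross term:
  (5)(5) − (5)(3) = 10
  (5)(-2) − (-4)(5) = 10
  (-4)(0) − (6)(-2) = 12
  (6)(3) − (5)(0) = 18
Sum = 50, so (signed) Area = 50/2 = 25, |Area| = 25.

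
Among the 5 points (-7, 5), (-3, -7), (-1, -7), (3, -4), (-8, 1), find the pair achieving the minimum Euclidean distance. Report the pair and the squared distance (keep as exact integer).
Pair = ((-3, -7), (-1, -7)); squared distance = 4

Compute all C(5, 2) = 10 pairwise squared distances (x_i − x_j)² + (y_i − y_j)². The minimum is 4, attained by the pair ((-3, -7), (-1, -7)).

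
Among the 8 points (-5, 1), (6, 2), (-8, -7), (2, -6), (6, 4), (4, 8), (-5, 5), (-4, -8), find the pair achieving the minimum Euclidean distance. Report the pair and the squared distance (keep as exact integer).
Pair = ((6, 2), (6, 4)); squared distance = 4

Compute all C(8, 2) = 28 pairwise squared distances (x_i − x_j)² + (y_i − y_j)². The minimum is 4, attained by the pair ((6, 2), (6, 4)).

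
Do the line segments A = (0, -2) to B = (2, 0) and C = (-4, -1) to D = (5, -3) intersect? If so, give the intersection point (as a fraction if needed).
Yes; intersection at (1/11, -21/11) (t = 1/22 on AB, s = 5/11 on CD)

Parametrize AB as A + t(B − A) = (0 + 2 t, -2 + 2 t) and CD as C + s(D − C) = (-4 + 9 s, -1 + -2 s). Solve the linear system for (t, s). Determinant = 22 ≠ 0, so a unique intersection of the containing lines exists. Solution: t = 1/22, s = 5/11 — both in [0, 1], so the segments cross. Intersection point: (1/11, -21/11).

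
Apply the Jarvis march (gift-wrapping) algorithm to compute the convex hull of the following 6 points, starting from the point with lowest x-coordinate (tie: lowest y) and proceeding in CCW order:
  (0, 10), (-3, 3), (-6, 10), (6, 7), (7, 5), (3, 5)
Hull (CCW) = [(-6, 10), (-3, 3), (7, 5), (6, 7), (0, 10)]

Jarvis march: at each step, from the current hull vertex p, select the next vertex q as the point such that every other point lies strictly to the left of (or on) the directed line p → q. (Equivalently: for every other point r, the cross product (q − p) × (r − p) ≥ 0.)
Starting point (lowest x, tie lowest y): (-6, 10). Wrap until returning to start. Resulting hull: (-6, 10), (-3, 3), (7, 5), (6, 7), (0, 10).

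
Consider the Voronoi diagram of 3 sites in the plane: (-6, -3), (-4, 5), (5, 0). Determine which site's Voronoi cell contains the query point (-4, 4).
Nearest site = (-4, 5)

The Voronoi cell of site s contains exactly those query points closer to s than to any other site. Compute squared distances from q = (-4, 4) to each site:
  (-4 − -4)² + (5 − 4)² = 1
  (-6 − -4)² + (-3 − 4)² = 53
  (5 − -4)² + (0 − 4)² = 97
Minimum is attained by (-4, 5), so q lies in its Voronoi cell.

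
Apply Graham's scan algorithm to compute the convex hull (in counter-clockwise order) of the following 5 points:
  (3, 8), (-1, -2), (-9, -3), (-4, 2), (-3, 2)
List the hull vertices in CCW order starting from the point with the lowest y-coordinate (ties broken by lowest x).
Hull (CCW) = [(-9, -3), (-1, -2), (3, 8), (-4, 2)]

Graham scan procedure:
  1. Find the pivot p₀ = point with lowest y (tie → lowest x): (-9, -3).
  2. Sort the remaining points by polar angle around p₀.
  3. Walk through sorted points, maintaining a stack; pop the top while the last three entries make a non-left turn (cross product ≤ 0).
  4. Final stack is the convex hull in CCW order: (-9, -3), (-1, -2), (3, 8), (-4, 2).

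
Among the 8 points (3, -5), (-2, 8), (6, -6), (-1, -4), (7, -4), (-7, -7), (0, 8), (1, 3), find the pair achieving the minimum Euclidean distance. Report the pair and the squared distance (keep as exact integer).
Pair = ((-2, 8), (0, 8)); squared distance = 4

Compute all C(8, 2) = 28 pairwise squared distances (x_i − x_j)² + (y_i − y_j)². The minimum is 4, attained by the pair ((-2, 8), (0, 8)).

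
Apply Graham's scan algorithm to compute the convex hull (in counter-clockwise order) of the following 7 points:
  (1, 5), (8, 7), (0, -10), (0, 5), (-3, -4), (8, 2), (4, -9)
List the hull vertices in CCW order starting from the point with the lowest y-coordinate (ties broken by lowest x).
Hull (CCW) = [(0, -10), (4, -9), (8, 2), (8, 7), (0, 5), (-3, -4)]

Graham scan procedure:
  1. Find the pivot p₀ = point with lowest y (tie → lowest x): (0, -10).
  2. Sort the remaining points by polar angle around p₀.
  3. Walk through sorted points, maintaining a stack; pop the top while the last three entries make a non-left turn (cross product ≤ 0).
  4. Final stack is the convex hull in CCW order: (0, -10), (4, -9), (8, 2), (8, 7), (0, 5), (-3, -4).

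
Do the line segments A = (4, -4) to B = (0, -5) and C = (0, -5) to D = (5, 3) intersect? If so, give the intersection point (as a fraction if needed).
Yes; intersection at (0, -5) (t = 1 on AB, s = 0 on CD)

Parametrize AB as A + t(B − A) = (4 + -4 t, -4 + -1 t) and CD as C + s(D − C) = (0 + 5 s, -5 + 8 s). Solve the linear system for (t, s). Determinant = 27 ≠ 0, so a unique intersection of the containing lines exists. Solution: t = 1, s = 0 — both in [0, 1], so the segments cross. Intersection point: (0, -5).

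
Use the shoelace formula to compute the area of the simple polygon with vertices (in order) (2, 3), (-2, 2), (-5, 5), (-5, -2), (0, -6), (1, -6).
Area = 48

Shoelace formula: Area = (1/2) |Σ_i (x_i · y_{i+1} − x_{i+1} · y_i)| (indices mod n). Compute each cross term:
  (2)(2) − (-2)(3) = 10
  (-2)(5) − (-5)(2) = 0
  (-5)(-2) − (-5)(5) = 35
  (-5)(-6) − (0)(-2) = 30
  (0)(-6) − (1)(-6) = 6
  (1)(3) − (2)(-6) = 15
Sum = 96, so (signed) Area = 96/2 = 48, |Area| = 48.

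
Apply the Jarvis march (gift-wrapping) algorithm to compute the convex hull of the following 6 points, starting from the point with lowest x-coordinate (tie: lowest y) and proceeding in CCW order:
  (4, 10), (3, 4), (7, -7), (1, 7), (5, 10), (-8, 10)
Hull (CCW) = [(-8, 10), (7, -7), (5, 10)]

Jarvis march: at each step, from the current hull vertex p, select the next vertex q as the point such that every other point lies strictly to the left of (or on) the directed line p → q. (Equivalently: for every other point r, the cross product (q − p) × (r − p) ≥ 0.)
Starting point (lowest x, tie lowest y): (-8, 10). Wrap until returning to start. Resulting hull: (-8, 10), (7, -7), (5, 10).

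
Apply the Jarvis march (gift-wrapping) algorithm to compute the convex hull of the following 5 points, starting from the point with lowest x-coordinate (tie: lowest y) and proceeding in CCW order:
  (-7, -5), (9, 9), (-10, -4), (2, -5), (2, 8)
Hull (CCW) = [(-10, -4), (-7, -5), (2, -5), (9, 9), (2, 8)]

Jarvis march: at each step, from the current hull vertex p, select the next vertex q as the point such that every other point lies strictly to the left of (or on) the directed line p → q. (Equivalently: for every other point r, the cross product (q − p) × (r − p) ≥ 0.)
Starting point (lowest x, tie lowest y): (-10, -4). Wrap until returning to start. Resulting hull: (-10, -4), (-7, -5), (2, -5), (9, 9), (2, 8).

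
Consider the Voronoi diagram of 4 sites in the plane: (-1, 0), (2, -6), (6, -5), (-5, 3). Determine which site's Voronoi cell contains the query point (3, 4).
Nearest site = (-1, 0)

The Voronoi cell of site s contains exactly those query points closer to s than to any other site. Compute squared distances from q = (3, 4) to each site:
  (-1 − 3)² + (0 − 4)² = 32
  (-5 − 3)² + (3 − 4)² = 65
  (6 − 3)² + (-5 − 4)² = 90
  (2 − 3)² + (-6 − 4)² = 101
Minimum is attained by (-1, 0), so q lies in its Voronoi cell.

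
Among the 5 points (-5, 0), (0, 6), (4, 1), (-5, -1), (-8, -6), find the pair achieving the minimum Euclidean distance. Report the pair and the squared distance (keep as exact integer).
Pair = ((-5, 0), (-5, -1)); squared distance = 1

Compute all C(5, 2) = 10 pairwise squared distances (x_i − x_j)² + (y_i − y_j)². The minimum is 1, attained by the pair ((-5, 0), (-5, -1)).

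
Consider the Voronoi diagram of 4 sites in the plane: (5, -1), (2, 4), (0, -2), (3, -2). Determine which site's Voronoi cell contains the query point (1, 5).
Nearest site = (2, 4)

The Voronoi cell of site s contains exactly those query points closer to s than to any other site. Compute squared distances from q = (1, 5) to each site:
  (2 − 1)² + (4 − 5)² = 2
  (0 − 1)² + (-2 − 5)² = 50
  (5 − 1)² + (-1 − 5)² = 52
  (3 − 1)² + (-2 − 5)² = 53
Minimum is attained by (2, 4), so q lies in its Voronoi cell.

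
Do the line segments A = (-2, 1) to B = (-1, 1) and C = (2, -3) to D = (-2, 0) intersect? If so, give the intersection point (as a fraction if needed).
No (intersection of containing lines falls outside at least one segment)

Parametrize and solve: t = -4/3, s = 4/3. At least one of these is outside [0, 1], so the segments do not intersect.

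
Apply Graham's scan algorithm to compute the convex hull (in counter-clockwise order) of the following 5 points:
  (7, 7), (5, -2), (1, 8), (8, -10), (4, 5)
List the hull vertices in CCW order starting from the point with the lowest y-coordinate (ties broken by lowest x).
Hull (CCW) = [(8, -10), (7, 7), (1, 8)]

Graham scan procedure:
  1. Find the pivot p₀ = point with lowest y (tie → lowest x): (8, -10).
  2. Sort the remaining points by polar angle around p₀.
  3. Walk through sorted points, maintaining a stack; pop the top while the last three entries make a non-left turn (cross product ≤ 0).
  4. Final stack is the convex hull in CCW order: (8, -10), (7, 7), (1, 8).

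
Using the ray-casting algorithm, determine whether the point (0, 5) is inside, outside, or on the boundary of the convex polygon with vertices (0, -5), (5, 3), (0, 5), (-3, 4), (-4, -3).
The point (0, 5) lies on the polygon boundary

Boundary check: the query satisfies the collinearity and bounding-box conditions for some polygon edge, so it lies exactly on the boundary.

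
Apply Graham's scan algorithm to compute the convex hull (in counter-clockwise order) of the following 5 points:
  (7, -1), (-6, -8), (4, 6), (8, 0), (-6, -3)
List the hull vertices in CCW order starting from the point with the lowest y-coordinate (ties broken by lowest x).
Hull (CCW) = [(-6, -8), (7, -1), (8, 0), (4, 6), (-6, -3)]

Graham scan procedure:
  1. Find the pivot p₀ = point with lowest y (tie → lowest x): (-6, -8).
  2. Sort the remaining points by polar angle around p₀.
  3. Walk through sorted points, maintaining a stack; pop the top while the last three entries make a non-left turn (cross product ≤ 0).
  4. Final stack is the convex hull in CCW order: (-6, -8), (7, -1), (8, 0), (4, 6), (-6, -3).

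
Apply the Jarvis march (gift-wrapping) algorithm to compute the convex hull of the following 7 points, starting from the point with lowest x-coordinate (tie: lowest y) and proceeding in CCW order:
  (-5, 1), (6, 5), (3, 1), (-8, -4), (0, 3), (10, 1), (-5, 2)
Hull (CCW) = [(-8, -4), (10, 1), (6, 5), (-5, 2)]

Jarvis march: at each step, from the current hull vertex p, select the next vertex q as the point such that every other point lies strictly to the left of (or on) the directed line p → q. (Equivalently: for every other point r, the cross product (q − p) × (r − p) ≥ 0.)
Starting point (lowest x, tie lowest y): (-8, -4). Wrap until returning to start. Resulting hull: (-8, -4), (10, 1), (6, 5), (-5, 2).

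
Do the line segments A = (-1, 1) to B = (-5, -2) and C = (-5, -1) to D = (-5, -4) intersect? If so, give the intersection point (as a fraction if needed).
Yes; intersection at (-5, -2) (t = 1 on AB, s = 1/3 on CD)

Parametrize AB as A + t(B − A) = (-1 + -4 t, 1 + -3 t) and CD as C + s(D − C) = (-5 + 0 s, -1 + -3 s). Solve the linear system for (t, s). Determinant = -12 ≠ 0, so a unique intersection of the containing lines exists. Solution: t = 1, s = 1/3 — both in [0, 1], so the segments cross. Intersection point: (-5, -2).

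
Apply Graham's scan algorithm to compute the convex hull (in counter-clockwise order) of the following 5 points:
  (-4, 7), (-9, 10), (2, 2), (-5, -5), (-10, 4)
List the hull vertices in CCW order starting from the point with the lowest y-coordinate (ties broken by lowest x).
Hull (CCW) = [(-5, -5), (2, 2), (-4, 7), (-9, 10), (-10, 4)]

Graham scan procedure:
  1. Find the pivot p₀ = point with lowest y (tie → lowest x): (-5, -5).
  2. Sort the remaining points by polar angle around p₀.
  3. Walk through sorted points, maintaining a stack; pop the top while the last three entries make a non-left turn (cross product ≤ 0).
  4. Final stack is the convex hull in CCW order: (-5, -5), (2, 2), (-4, 7), (-9, 10), (-10, 4).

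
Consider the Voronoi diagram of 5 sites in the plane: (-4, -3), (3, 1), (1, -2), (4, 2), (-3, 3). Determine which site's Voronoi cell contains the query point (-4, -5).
Nearest site = (-4, -3)

The Voronoi cell of site s contains exactly those query points closer to s than to any other site. Compute squared distances from q = (-4, -5) to each site:
  (-4 − -4)² + (-3 − -5)² = 4
  (1 − -4)² + (-2 − -5)² = 34
  (-3 − -4)² + (3 − -5)² = 65
  (3 − -4)² + (1 − -5)² = 85
  (4 − -4)² + (2 − -5)² = 113
Minimum is attained by (-4, -3), so q lies in its Voronoi cell.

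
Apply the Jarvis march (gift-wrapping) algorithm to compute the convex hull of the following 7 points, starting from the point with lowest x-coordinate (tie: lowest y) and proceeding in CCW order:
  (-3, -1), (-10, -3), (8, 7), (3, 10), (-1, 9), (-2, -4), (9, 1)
Hull (CCW) = [(-10, -3), (-2, -4), (9, 1), (8, 7), (3, 10), (-1, 9)]

Jarvis march: at each step, from the current hull vertex p, select the next vertex q as the point such that every other point lies strictly to the left of (or on) the directed line p → q. (Equivalently: for every other point r, the cross product (q − p) × (r − p) ≥ 0.)
Starting point (lowest x, tie lowest y): (-10, -3). Wrap until returning to start. Resulting hull: (-10, -3), (-2, -4), (9, 1), (8, 7), (3, 10), (-1, 9).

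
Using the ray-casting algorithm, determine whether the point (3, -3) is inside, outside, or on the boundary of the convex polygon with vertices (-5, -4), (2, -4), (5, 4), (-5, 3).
The point (3, -3) lies strictly outside the polygon

Cast a horizontal ray to the right from the query point and count how many polygon edges it crosses (each edge strictly once or zero times, handled with the usual half-open convention). 
Parity of crossings → even ⇒ outside.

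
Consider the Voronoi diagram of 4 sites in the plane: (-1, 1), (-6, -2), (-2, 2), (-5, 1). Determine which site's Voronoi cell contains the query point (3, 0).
Nearest site = (-1, 1)

The Voronoi cell of site s contains exactly those query points closer to s than to any other site. Compute squared distances from q = (3, 0) to each site:
  (-1 − 3)² + (1 − 0)² = 17
  (-2 − 3)² + (2 − 0)² = 29
  (-5 − 3)² + (1 − 0)² = 65
  (-6 − 3)² + (-2 − 0)² = 85
Minimum is attained by (-1, 1), so q lies in its Voronoi cell.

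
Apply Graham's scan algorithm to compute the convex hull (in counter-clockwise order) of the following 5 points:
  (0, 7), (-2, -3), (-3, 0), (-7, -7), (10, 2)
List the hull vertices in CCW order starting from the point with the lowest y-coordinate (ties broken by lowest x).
Hull (CCW) = [(-7, -7), (10, 2), (0, 7)]

Graham scan procedure:
  1. Find the pivot p₀ = point with lowest y (tie → lowest x): (-7, -7).
  2. Sort the remaining points by polar angle around p₀.
  3. Walk through sorted points, maintaining a stack; pop the top while the last three entries make a non-left turn (cross product ≤ 0).
  4. Final stack is the convex hull in CCW order: (-7, -7), (10, 2), (0, 7).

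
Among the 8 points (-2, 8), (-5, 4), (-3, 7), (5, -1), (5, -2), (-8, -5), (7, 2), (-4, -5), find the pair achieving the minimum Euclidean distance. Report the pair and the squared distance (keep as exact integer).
Pair = ((5, -1), (5, -2)); squared distance = 1

Compute all C(8, 2) = 28 pairwise squared distances (x_i − x_j)² + (y_i − y_j)². The minimum is 1, attained by the pair ((5, -1), (5, -2)).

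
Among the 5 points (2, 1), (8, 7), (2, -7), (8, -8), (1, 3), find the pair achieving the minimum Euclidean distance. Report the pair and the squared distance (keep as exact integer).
Pair = ((2, 1), (1, 3)); squared distance = 5

Compute all C(5, 2) = 10 pairwise squared distances (x_i − x_j)² + (y_i − y_j)². The minimum is 5, attained by the pair ((2, 1), (1, 3)).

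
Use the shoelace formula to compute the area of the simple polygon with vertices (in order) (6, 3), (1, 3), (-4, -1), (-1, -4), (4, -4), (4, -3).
Area = 95/2

Shoelace formula: Area = (1/2) |Σ_i (x_i · y_{i+1} − x_{i+1} · y_i)| (indices mod n). Compute each cross term:
  (6)(3) − (1)(3) = 15
  (1)(-1) − (-4)(3) = 11
  (-4)(-4) − (-1)(-1) = 15
  (-1)(-4) − (4)(-4) = 20
  (4)(-3) − (4)(-4) = 4
  (4)(3) − (6)(-3) = 30
Sum = 95, so (signed) Area = 95/2 = 95/2, |Area| = 95/2.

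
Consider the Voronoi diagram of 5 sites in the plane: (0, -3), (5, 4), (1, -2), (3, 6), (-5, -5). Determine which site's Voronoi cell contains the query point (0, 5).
Nearest site = (3, 6)

The Voronoi cell of site s contains exactly those query points closer to s than to any other site. Compute squared distances from q = (0, 5) to each site:
  (3 − 0)² + (6 − 5)² = 10
  (5 − 0)² + (4 − 5)² = 26
  (1 − 0)² + (-2 − 5)² = 50
  (0 − 0)² + (-3 − 5)² = 64
  (-5 − 0)² + (-5 − 5)² = 125
Minimum is attained by (3, 6), so q lies in its Voronoi cell.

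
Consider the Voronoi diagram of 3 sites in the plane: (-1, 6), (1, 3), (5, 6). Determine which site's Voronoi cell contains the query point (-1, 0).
Nearest site = (1, 3)

The Voronoi cell of site s contains exactly those query points closer to s than to any other site. Compute squared distances from q = (-1, 0) to each site:
  (1 − -1)² + (3 − 0)² = 13
  (-1 − -1)² + (6 − 0)² = 36
  (5 − -1)² + (6 − 0)² = 72
Minimum is attained by (1, 3), so q lies in its Voronoi cell.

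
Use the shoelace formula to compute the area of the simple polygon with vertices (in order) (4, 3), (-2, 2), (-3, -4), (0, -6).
Area = 35

Shoelace formula: Area = (1/2) |Σ_i (x_i · y_{i+1} − x_{i+1} · y_i)| (indices mod n). Compute each cross term:
  (4)(2) − (-2)(3) = 14
  (-2)(-4) − (-3)(2) = 14
  (-3)(-6) − (0)(-4) = 18
  (0)(3) − (4)(-6) = 24
Sum = 70, so (signed) Area = 70/2 = 35, |Area| = 35.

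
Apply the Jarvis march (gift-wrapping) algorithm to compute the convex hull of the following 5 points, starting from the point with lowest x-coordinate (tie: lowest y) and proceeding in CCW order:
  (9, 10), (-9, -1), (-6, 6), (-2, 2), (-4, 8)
Hull (CCW) = [(-9, -1), (-2, 2), (9, 10), (-4, 8), (-6, 6)]

Jarvis march: at each step, from the current hull vertex p, select the next vertex q as the point such that every other point lies strictly to the left of (or on) the directed line p → q. (Equivalently: for every other point r, the cross product (q − p) × (r − p) ≥ 0.)
Starting point (lowest x, tie lowest y): (-9, -1). Wrap until returning to start. Resulting hull: (-9, -1), (-2, 2), (9, 10), (-4, 8), (-6, 6).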